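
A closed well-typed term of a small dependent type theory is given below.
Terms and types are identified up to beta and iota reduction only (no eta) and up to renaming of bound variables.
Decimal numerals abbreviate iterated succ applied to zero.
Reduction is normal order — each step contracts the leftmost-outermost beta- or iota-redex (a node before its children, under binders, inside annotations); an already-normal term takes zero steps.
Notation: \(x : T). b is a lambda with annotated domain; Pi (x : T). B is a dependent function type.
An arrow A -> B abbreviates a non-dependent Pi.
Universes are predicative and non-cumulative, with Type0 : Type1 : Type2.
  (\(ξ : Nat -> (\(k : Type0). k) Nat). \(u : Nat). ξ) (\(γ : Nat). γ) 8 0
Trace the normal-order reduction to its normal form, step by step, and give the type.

normal-order reduction sequence:
  (\(ξ : Nat -> (\(k : Type0). k) Nat). \(u : Nat). ξ) (\(γ : Nat). γ) 8 0
  ~> (\(ξ : Nat). \(k : Nat). k) 8 0
  ~> (\(ξ : Nat). ξ) 0
  ~> 0
the term's type:
  Nat


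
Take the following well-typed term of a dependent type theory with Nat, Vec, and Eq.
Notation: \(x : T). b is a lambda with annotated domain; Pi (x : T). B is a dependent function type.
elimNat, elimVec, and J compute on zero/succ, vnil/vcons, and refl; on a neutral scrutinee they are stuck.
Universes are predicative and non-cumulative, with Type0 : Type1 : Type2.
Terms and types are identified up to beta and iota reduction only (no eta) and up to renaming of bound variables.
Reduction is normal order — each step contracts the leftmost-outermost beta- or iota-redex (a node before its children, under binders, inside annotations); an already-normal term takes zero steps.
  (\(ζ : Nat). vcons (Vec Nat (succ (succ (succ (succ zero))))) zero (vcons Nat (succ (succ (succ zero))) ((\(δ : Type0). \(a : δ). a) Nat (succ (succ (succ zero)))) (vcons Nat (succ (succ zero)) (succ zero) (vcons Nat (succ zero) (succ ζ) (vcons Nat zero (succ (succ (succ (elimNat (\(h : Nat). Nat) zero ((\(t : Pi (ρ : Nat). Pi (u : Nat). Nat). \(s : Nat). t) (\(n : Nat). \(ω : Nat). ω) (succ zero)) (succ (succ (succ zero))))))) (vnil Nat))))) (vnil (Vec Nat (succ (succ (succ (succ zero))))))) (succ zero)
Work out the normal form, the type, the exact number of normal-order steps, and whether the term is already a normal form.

normal form:
  vcons (Vec Nat (succ (succ (succ (succ zero))))) zero (vcons Nat (succ (succ (succ zero))) (succ (succ (succ zero))) (vcons Nat (succ (succ zero)) (succ zero) (vcons Nat (succ zero) (succ (succ zero)) (vcons Nat zero (succ (succ (succ zero))) (vnil Nat))))) (vnil (Vec Nat (succ (succ (succ (succ zero))))))
the term's type:
  Vec (Vec Nat (succ (succ (succ (succ zero))))) (succ zero)
steps to reach normal form (normal order): 19
already normal: no
first contracted redex: a beta-redex


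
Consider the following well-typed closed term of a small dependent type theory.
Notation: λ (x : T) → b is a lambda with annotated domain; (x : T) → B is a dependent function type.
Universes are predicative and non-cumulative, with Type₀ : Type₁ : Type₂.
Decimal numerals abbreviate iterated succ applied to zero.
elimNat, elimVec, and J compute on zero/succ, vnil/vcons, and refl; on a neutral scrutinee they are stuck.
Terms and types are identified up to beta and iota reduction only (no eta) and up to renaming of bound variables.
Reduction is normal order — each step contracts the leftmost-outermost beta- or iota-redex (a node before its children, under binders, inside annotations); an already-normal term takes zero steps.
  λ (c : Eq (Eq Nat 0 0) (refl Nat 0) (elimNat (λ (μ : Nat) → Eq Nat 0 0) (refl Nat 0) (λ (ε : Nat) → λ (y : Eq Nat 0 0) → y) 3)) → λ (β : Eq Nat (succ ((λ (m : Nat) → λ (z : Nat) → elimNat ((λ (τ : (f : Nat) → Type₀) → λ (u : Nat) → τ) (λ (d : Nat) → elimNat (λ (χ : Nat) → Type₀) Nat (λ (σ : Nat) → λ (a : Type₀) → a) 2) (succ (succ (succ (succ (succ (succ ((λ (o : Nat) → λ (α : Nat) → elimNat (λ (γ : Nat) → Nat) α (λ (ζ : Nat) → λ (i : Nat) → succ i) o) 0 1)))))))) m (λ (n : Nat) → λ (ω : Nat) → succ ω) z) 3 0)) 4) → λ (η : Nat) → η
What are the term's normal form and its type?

normal form:
  λ (c : Eq (Eq Nat 0 0) (refl Nat 0) (refl Nat 0)) → λ (μ : Eq Nat 4 4) → λ (ε : Nat) → ε
the term's type:
  (c : Eq (Eq Nat 0 0) (refl Nat 0) (refl Nat 0)) → (μ : Eq Nat 4 4) → (ε : Nat) → Nat
observation: the first redex contracted is an elimNat iota-redex; the normal form is reached in 13 normal-order steps.


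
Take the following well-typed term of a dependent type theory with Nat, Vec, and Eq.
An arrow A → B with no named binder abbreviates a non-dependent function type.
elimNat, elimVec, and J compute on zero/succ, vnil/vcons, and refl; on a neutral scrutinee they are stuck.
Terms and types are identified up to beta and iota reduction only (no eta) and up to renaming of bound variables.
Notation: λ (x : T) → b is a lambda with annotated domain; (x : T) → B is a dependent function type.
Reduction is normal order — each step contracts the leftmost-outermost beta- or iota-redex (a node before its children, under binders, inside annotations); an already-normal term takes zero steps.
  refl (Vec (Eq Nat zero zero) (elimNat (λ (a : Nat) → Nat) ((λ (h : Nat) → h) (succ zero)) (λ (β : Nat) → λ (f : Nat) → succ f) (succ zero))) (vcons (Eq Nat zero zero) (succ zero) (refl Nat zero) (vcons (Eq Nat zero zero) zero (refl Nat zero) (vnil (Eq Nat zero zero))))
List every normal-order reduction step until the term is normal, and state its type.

normal-order reduction:
  refl (Vec (Eq Nat zero zero) (elimNat (λ (a : Nat) → Nat) ((λ (h : Nat) → h) (succ zero)) (λ (β : Nat) → λ (f : Nat) → succ f) (succ zero))) (vcons (Eq Nat zero zero) (succ zero) (refl Nat zero) (vcons (Eq Nat zero zero) zero (refl Nat zero) (vnil (Eq Nat zero zero))))
  ~> refl (Vec (Eq Nat zero zero) ((λ (a : Nat) → λ (h : Nat) → succ h) zero (elimNat (λ (β : Nat) → Nat) ((λ (f : Nat) → f) (succ zero)) (λ (p : Nat) → λ (τ : Nat) → succ τ) zero))) (vcons (Eq Nat zero zero) (succ zero) (refl Nat zero) (vcons (Eq Nat zero zero) zero (refl Nat zero) (vnil (Eq Nat zero zero))))
  ~> refl (Vec (Eq Nat zero zero) ((λ (a : Nat) → succ a) (elimNat (λ (h : Nat) → Nat) ((λ (β : Nat) → β) (succ zero)) (λ (f : Nat) → λ (p : Nat) → succ p) zero))) (vcons (Eq Nat zero zero) (succ zero) (refl Nat zero) (vcons (Eq Nat zero zero) zero (refl Nat zero) (vnil (Eq Nat zero zero))))
  ~> refl (Vec (Eq Nat zero zero) (succ (elimNat (λ (a : Nat) → Nat) ((λ (h : Nat) → h) (succ zero)) (λ (β : Nat) → λ (f : Nat) → succ f) zero))) (vcons (Eq Nat zero zero) (succ zero) (refl Nat zero) (vcons (Eq Nat zero zero) zero (refl Nat zero) (vnil (Eq Nat zero zero))))
  ~> refl (Vec (Eq Nat zero zero) (succ ((λ (a : Nat) → a) (succ zero)))) (vcons (Eq Nat zero zero) (succ zero) (refl Nat zero) (vcons (Eq Nat zero zero) zero (refl Nat zero) (vnil (Eq Nat zero zero))))
  ~> refl (Vec (Eq Nat zero zero) (succ (succ zero))) (vcons (Eq Nat zero zero) (succ zero) (refl Nat zero) (vcons (Eq Nat zero zero) zero (refl Nat zero) (vnil (Eq Nat zero zero))))
inferred type:
  Eq (Vec (Eq Nat zero zero) (succ (succ zero))) (vcons (Eq Nat zero zero) (succ zero) (refl Nat zero) (vcons (Eq Nat zero zero) zero (refl Nat zero) (vnil (Eq Nat zero zero)))) (vcons (Eq Nat zero zero) (succ zero) (refl Nat zero) (vcons (Eq Nat zero zero) zero (refl Nat zero) (vnil (Eq Nat zero zero))))


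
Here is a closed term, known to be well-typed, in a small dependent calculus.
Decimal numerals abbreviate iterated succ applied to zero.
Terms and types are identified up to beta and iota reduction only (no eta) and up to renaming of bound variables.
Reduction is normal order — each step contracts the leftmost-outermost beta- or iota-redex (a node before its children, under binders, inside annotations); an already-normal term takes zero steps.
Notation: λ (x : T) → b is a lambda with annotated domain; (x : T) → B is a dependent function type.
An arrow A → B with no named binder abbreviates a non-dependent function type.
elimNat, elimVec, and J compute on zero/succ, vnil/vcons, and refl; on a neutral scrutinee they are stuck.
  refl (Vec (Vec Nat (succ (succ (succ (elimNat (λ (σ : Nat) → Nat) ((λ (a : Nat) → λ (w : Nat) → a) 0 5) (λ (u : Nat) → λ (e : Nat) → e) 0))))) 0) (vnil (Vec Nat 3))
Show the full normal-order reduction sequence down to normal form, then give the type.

normal-order reduction sequence:
  refl (Vec (Vec Nat (succ (succ (succ (elimNat (λ (σ : Nat) → Nat) ((λ (a : Nat) → λ (w : Nat) → a) 0 5) (λ (u : Nat) → λ (e : Nat) → e) 0))))) 0) (vnil (Vec Nat 3))
  ~> refl (Vec (Vec Nat (succ (succ (succ ((λ (σ : Nat) → λ (a : Nat) → σ) 0 5))))) 0) (vnil (Vec Nat 3))
  ~> refl (Vec (Vec Nat (succ (succ (succ ((λ (σ : Nat) → 0) 5))))) 0) (vnil (Vec Nat 3))
  ~> refl (Vec (Vec Nat 3) 0) (vnil (Vec Nat 3))
type:
  Eq (Vec (Vec Nat 3) 0) (vnil (Vec Nat 3)) (vnil (Vec Nat 3))


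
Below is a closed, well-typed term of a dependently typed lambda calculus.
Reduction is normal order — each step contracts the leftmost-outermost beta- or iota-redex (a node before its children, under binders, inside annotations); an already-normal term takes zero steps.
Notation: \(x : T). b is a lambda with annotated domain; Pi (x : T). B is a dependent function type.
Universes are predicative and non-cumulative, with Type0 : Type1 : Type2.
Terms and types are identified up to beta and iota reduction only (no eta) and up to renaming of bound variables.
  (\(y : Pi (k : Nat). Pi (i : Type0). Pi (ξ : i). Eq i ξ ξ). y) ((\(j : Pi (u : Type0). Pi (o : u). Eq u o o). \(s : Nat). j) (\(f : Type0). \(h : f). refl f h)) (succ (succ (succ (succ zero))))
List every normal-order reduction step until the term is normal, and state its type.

normal-order reduction sequence:
  (\(y : Pi (k : Nat). Pi (i : Type0). Pi (ξ : i). Eq i ξ ξ). y) ((\(j : Pi (u : Type0). Pi (o : u). Eq u o o). \(s : Nat). j) (\(f : Type0). \(h : f). refl f h)) (succ (succ (succ (succ zero))))
  ~> (\(y : Pi (k : Type0). Pi (i : k). Eq k i i). \(ξ : Nat). y) (\(j : Type0). \(u : j). refl j u) (succ (succ (succ (succ zero))))
  ~> (\(y : Nat). \(k : Type0). \(i : k). refl k i) (succ (succ (succ (succ zero))))
  ~> \(y : Type0). \(k : y). refl y k
type:
  Pi (y : Type0). Pi (k : y). Eq y k k


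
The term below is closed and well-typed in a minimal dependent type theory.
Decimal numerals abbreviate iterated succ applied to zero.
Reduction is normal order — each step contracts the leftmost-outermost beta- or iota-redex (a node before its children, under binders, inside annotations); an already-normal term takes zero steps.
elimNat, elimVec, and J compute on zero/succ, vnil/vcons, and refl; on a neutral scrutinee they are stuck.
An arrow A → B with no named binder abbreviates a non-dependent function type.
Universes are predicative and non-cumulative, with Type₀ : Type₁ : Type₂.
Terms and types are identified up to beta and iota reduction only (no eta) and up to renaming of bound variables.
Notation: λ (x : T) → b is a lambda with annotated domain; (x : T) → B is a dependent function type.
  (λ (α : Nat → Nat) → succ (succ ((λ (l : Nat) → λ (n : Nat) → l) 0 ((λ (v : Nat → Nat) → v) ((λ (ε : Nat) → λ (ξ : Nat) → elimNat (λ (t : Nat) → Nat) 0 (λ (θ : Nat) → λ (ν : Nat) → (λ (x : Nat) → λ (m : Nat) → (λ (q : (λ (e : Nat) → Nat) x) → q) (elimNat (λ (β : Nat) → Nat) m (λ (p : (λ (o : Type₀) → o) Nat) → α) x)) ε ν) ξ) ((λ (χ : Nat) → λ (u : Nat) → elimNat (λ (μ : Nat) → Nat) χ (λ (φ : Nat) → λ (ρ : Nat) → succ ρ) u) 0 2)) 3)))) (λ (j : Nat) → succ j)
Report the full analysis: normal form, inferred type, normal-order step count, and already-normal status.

reduced normal form:
  2
the term's type:
  Nat
steps to reach normal form (normal order): 3
already normal: no
first redex: a beta-redex


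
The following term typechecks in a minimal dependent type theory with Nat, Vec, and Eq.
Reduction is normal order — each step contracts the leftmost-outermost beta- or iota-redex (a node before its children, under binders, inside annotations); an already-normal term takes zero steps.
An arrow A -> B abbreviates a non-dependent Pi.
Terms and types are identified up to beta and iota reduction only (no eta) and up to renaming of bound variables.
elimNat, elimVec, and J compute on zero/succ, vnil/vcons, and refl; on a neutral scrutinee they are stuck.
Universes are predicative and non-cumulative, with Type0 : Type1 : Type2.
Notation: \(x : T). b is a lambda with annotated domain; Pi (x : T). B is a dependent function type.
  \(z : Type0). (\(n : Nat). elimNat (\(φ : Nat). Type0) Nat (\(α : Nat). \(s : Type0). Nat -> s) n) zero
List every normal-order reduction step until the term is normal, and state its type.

normal-order reduction sequence:
  \(z : Type0). (\(n : Nat). elimNat (\(φ : Nat). Type0) Nat (\(α : Nat). \(s : Type0). Nat -> s) n) zero
  ~> \(z : Type0). elimNat (\(n : Nat). Type0) Nat (\(φ : Nat). \(α : Type0). Nat -> α) zero
  ~> \(z : Type0). Nat
type:
  Type0 -> Type0


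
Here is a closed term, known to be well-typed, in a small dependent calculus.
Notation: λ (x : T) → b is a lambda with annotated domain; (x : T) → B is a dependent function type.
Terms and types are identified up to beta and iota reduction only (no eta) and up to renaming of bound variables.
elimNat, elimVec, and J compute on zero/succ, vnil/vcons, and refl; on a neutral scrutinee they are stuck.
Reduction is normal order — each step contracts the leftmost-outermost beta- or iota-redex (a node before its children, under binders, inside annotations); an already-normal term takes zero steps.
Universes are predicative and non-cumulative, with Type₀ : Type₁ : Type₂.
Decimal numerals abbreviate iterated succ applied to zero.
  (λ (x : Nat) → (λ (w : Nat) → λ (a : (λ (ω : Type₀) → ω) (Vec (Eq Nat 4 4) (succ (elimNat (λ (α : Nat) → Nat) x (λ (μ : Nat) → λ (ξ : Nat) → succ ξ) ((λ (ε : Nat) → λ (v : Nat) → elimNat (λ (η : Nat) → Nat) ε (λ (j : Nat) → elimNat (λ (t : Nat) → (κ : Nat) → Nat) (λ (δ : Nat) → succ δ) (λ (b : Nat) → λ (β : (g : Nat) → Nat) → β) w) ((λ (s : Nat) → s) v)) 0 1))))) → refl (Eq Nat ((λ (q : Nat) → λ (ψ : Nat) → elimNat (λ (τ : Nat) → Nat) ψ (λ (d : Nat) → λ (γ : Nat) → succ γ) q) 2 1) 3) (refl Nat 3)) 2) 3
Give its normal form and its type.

normal form:
  λ (x : Vec (Eq Nat 4 4) 5) → refl (Eq Nat 3 3) (refl Nat 3)
the term's type:
  (x : Vec (Eq Nat 4 4) 5) → Eq (Eq Nat 3 3) (refl Nat 3) (refl Nat 3)
observation: 30 normal-order steps normalize the term, beginning with a beta-redex.


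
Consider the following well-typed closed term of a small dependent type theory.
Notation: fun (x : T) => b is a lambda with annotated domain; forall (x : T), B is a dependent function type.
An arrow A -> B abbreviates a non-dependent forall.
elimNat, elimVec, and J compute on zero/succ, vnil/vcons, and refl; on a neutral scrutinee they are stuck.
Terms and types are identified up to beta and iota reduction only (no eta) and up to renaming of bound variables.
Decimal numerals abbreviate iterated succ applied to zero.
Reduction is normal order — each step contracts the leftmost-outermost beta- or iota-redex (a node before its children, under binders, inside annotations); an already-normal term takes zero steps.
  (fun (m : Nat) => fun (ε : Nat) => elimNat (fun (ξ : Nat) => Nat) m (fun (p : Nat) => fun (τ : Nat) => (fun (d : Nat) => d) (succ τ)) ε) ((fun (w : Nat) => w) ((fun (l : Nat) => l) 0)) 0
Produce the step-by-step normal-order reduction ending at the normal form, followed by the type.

reduction (normal order):
  (fun (m : Nat) => fun (ε : Nat) => elimNat (fun (ξ : Nat) => Nat) m (fun (p : Nat) => fun (τ : Nat) => (fun (d : Nat) => d) (succ τ)) ε) ((fun (w : Nat) => w) ((fun (l : Nat) => l) 0)) 0
  ~> (fun (m : Nat) => elimNat (fun (ε : Nat) => Nat) ((fun (ξ : Nat) => ξ) ((fun (p : Nat) => p) 0)) (fun (τ : Nat) => fun (d : Nat) => (fun (w : Nat) => w) (succ d)) m) 0
  ~> elimNat (fun (m : Nat) => Nat) ((fun (ε : Nat) => ε) ((fun (ξ : Nat) => ξ) 0)) (fun (p : Nat) => fun (τ : Nat) => (fun (d : Nat) => d) (succ τ)) 0
  ~> (fun (m : Nat) => m) ((fun (ε : Nat) => ε) 0)
  ~> (fun (m : Nat) => m) 0
  ~> 0
the term's type:
  Nat


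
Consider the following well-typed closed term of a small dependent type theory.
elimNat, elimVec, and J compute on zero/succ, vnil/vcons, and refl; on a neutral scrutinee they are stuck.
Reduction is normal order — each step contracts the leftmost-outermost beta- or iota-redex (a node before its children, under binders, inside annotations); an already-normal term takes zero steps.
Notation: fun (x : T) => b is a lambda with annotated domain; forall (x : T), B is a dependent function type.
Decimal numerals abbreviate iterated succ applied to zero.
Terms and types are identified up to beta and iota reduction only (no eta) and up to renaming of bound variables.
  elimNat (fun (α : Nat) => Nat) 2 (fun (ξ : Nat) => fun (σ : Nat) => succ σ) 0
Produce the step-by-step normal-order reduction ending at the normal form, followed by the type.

normal-order reduction sequence:
  elimNat (fun (α : Nat) => Nat) 2 (fun (ξ : Nat) => fun (σ : Nat) => succ σ) 0
  ~> 2
type:
  Nat


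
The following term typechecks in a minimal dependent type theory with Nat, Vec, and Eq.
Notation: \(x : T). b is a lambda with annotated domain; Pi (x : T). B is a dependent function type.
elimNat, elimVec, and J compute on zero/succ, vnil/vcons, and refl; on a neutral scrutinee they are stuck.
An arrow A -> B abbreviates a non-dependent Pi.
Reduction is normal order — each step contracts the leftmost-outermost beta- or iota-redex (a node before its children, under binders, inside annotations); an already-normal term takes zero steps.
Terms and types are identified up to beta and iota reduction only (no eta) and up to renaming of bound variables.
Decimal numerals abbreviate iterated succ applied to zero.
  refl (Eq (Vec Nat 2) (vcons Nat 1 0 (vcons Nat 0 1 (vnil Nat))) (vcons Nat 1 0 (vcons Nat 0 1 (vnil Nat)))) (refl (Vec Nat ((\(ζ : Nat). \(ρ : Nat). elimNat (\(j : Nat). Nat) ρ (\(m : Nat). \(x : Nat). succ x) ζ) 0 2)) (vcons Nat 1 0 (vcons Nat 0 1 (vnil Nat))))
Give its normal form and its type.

reduced normal form:
  refl (Eq (Vec Nat 2) (vcons Nat 1 0 (vcons Nat 0 1 (vnil Nat))) (vcons Nat 1 0 (vcons Nat 0 1 (vnil Nat)))) (refl (Vec Nat 2) (vcons Nat 1 0 (vcons Nat 0 1 (vnil Nat))))
the term's type:
  Eq (Eq (Vec Nat 2) (vcons Nat 1 0 (vcons Nat 0 1 (vnil Nat))) (vcons Nat 1 0 (vcons Nat 0 1 (vnil Nat)))) (refl (Vec Nat 2) (vcons Nat 1 0 (vcons Nat 0 1 (vnil Nat)))) (refl (Vec Nat 2) (vcons Nat 1 0 (vcons Nat 0 1 (vnil Nat))))


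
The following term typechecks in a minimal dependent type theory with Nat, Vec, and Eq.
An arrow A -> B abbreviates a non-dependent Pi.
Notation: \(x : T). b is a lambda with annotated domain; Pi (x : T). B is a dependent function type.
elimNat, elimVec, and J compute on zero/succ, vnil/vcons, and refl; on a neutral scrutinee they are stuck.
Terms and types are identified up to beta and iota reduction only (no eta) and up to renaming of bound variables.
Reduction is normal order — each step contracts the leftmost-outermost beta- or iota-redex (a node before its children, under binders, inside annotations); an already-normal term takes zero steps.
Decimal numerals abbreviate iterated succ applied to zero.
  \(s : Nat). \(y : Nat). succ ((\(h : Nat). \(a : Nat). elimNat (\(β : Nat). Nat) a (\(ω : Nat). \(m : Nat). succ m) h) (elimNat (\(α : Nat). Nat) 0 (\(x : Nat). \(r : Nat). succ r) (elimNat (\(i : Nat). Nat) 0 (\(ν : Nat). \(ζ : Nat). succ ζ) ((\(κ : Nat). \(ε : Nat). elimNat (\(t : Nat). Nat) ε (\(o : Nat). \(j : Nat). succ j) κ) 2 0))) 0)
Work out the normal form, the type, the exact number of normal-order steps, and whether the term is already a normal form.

normal form:
  \(s : Nat). \(y : Nat). 3
type:
  Nat -> Nat -> Nat
reduction steps (normal order): 32
already normal: no
first redex: a beta-redex


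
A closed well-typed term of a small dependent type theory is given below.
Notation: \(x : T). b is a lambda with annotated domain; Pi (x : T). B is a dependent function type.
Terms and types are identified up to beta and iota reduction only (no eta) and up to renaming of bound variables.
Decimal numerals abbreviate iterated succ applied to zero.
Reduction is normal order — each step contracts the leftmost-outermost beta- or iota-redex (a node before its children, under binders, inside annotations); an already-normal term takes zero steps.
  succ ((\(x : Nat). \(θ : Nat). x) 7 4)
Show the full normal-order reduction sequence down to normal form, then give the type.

normal-order reduction:
  succ ((\(x : Nat). \(θ : Nat). x) 7 4)
  ~> succ ((\(x : Nat). 7) 4)
  ~> 8
the term's type:
  Nat


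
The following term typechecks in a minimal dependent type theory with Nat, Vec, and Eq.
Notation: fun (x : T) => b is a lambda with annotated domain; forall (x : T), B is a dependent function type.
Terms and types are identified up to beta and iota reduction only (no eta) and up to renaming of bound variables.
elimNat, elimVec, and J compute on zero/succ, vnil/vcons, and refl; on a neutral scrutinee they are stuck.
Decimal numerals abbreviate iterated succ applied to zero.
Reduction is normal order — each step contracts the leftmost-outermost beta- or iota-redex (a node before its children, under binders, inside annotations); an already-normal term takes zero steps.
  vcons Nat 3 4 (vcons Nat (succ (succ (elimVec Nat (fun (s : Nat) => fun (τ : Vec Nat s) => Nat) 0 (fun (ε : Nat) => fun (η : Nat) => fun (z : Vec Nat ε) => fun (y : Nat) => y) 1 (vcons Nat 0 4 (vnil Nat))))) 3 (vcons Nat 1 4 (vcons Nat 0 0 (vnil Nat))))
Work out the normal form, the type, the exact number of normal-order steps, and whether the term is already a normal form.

reduced normal form:
  vcons Nat 3 4 (vcons Nat 2 3 (vcons Nat 1 4 (vcons Nat 0 0 (vnil Nat))))
inferred type:
  Vec Nat 4
steps to reach normal form (normal order): 6
started in normal form: no
first redex: an elimVec iota-redex


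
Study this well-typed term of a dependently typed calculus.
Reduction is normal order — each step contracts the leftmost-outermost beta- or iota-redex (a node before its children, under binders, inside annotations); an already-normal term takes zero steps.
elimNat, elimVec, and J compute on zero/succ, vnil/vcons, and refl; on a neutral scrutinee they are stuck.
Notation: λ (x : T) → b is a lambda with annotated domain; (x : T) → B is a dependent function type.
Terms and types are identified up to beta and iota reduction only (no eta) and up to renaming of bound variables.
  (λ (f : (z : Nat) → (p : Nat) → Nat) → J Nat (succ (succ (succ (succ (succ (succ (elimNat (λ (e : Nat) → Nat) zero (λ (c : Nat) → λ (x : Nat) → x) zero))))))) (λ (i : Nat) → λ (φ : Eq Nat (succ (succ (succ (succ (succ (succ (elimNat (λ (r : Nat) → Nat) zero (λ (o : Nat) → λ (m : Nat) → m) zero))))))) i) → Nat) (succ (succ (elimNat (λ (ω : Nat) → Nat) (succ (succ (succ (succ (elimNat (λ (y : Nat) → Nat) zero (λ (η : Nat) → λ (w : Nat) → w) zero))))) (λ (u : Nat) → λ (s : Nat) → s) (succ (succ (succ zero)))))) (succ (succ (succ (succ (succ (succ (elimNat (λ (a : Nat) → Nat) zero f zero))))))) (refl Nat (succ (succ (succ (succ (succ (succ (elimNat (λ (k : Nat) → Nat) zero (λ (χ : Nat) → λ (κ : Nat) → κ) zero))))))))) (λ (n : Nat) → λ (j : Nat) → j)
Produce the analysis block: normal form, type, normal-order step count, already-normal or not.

reduced normal form:
  succ (succ (succ (succ (succ (succ zero)))))
the term's type:
  Nat
normal-order step count: 13
already normal: no
first redex: a beta-redex


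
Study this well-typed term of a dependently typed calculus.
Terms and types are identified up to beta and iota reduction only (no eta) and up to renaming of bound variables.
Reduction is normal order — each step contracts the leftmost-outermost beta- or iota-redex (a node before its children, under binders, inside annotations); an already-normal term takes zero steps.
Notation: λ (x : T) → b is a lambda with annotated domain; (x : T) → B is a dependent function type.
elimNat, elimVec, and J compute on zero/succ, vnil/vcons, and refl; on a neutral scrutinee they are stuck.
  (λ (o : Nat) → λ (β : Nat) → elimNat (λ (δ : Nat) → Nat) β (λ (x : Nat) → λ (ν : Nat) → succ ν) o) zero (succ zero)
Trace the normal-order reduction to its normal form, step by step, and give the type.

reduction (normal order):
  (λ (o : Nat) → λ (β : Nat) → elimNat (λ (δ : Nat) → Nat) β (λ (x : Nat) → λ (ν : Nat) → succ ν) o) zero (succ zero)
  ~> (λ (o : Nat) → elimNat (λ (β : Nat) → Nat) o (λ (δ : Nat) → λ (x : Nat) → succ x) zero) (succ zero)
  ~> elimNat (λ (o : Nat) → Nat) (succ zero) (λ (β : Nat) → λ (δ : Nat) → succ δ) zero
  ~> succ zero
the term's type:
  Nat


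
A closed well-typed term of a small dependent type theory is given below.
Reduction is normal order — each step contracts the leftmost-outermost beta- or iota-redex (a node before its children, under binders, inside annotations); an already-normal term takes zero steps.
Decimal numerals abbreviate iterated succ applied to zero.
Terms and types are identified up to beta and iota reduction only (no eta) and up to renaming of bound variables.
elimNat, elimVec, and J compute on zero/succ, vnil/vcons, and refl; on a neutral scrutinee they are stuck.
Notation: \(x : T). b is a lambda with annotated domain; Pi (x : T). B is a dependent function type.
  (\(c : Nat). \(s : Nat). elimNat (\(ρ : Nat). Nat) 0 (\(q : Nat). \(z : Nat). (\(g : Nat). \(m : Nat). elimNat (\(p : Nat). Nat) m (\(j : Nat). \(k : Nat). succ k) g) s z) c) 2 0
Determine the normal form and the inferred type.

normal form:
  0
inferred type:
  Nat
observation: 15 normal-order steps normalize the term, beginning with a beta-redex.


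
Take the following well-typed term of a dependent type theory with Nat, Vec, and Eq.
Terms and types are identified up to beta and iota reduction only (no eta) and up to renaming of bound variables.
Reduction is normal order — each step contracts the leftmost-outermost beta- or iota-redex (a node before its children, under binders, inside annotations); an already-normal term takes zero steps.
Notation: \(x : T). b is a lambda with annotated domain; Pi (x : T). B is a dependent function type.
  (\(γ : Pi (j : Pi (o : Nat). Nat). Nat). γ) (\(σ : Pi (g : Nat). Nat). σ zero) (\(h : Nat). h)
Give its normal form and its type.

reduced normal form:
  zero
the term's type:
  Nat


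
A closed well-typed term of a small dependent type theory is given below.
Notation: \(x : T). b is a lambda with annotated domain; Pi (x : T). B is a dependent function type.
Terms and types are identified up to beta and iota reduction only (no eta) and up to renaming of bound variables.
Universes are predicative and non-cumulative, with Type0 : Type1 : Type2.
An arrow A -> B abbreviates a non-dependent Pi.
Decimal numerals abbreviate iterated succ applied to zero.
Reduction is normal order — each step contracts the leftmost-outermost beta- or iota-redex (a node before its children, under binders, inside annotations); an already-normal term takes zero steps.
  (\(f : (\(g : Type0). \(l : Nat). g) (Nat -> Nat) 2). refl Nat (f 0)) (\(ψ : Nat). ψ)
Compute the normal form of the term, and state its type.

reduced normal form:
  refl Nat 0
inferred type:
  Eq Nat 0 0


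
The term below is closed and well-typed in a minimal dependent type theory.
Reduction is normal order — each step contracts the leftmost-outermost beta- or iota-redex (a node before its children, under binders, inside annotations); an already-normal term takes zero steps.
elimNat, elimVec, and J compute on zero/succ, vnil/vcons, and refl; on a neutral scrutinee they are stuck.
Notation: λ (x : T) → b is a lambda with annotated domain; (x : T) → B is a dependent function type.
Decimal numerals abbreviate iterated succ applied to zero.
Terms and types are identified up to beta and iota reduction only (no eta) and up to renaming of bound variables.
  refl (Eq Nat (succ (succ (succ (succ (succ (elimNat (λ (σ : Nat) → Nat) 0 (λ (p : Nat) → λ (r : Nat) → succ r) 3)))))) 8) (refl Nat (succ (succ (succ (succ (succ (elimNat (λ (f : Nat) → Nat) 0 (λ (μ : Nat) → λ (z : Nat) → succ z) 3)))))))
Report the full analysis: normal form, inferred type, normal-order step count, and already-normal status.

reduced normal form:
  refl (Eq Nat 8 8) (refl Nat 8)
the term's type:
  Eq (Eq Nat 8 8) (refl Nat 8) (refl Nat 8)
normal-order step count: 20
started in normal form: no
first contracted redex: an elimNat iota-redex


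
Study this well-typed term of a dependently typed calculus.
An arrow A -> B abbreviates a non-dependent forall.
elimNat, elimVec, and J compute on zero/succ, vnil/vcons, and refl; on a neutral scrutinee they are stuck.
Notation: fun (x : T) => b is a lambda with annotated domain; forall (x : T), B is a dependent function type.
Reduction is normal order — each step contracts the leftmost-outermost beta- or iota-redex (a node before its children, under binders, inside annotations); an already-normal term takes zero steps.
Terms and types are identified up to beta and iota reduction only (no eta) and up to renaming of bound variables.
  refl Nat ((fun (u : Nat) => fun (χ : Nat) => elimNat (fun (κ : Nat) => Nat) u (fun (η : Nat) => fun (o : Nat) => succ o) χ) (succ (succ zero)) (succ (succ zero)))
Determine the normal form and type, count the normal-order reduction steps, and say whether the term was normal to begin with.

reduced normal form:
  refl Nat (succ (succ (succ (succ zero))))
type:
  Eq Nat (succ (succ (succ (succ zero)))) (succ (succ (succ (succ zero))))
reduction steps (normal order): 9
term was already normal: no
first contracted redex: a beta-redex


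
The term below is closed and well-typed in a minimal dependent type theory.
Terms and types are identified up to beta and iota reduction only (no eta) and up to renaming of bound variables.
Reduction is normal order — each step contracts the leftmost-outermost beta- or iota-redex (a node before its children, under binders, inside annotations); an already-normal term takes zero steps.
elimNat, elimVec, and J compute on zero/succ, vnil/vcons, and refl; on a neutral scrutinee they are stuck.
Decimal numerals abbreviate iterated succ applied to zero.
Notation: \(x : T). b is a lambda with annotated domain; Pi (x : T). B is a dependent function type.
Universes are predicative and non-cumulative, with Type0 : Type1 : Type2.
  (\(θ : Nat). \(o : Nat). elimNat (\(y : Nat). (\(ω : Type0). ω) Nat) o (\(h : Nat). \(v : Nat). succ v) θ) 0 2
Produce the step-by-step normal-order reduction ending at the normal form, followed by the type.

normal-order reduction:
  (\(θ : Nat). \(o : Nat). elimNat (\(y : Nat). (\(ω : Type0). ω) Nat) o (\(h : Nat). \(v : Nat). succ v) θ) 0 2
  ~> (\(θ : Nat). elimNat (\(o : Nat). (\(y : Type0). y) Nat) θ (\(ω : Nat). \(h : Nat). succ h) 0) 2
  ~> elimNat (\(θ : Nat). (\(o : Type0). o) Nat) 2 (\(y : Nat). \(ω : Nat). succ ω) 0
  ~> 2
the term's type:
  Nat


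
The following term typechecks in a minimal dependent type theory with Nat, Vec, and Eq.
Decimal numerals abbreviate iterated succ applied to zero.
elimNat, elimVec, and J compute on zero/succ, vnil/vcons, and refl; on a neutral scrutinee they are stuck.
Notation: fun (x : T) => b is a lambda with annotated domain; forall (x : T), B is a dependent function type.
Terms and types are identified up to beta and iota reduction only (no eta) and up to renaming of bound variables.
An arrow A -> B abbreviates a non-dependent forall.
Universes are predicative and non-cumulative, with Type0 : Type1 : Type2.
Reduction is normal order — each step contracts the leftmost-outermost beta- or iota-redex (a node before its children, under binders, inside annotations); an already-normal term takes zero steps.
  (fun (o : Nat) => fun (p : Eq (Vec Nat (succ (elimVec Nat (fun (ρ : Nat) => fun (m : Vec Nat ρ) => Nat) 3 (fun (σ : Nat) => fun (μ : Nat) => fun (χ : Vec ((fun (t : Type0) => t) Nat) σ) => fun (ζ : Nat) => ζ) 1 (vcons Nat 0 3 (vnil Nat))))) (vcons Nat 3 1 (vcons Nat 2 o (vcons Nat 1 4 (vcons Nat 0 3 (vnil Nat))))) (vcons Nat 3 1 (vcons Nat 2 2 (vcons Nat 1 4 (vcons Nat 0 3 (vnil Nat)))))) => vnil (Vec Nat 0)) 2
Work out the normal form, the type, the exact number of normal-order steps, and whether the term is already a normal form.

reduced normal form:
  fun (o : Eq (Vec Nat 4) (vcons Nat 3 1 (vcons Nat 2 2 (vcons Nat 1 4 (vcons Nat 0 3 (vnil Nat))))) (vcons Nat 3 1 (vcons Nat 2 2 (vcons Nat 1 4 (vcons Nat 0 3 (vnil Nat)))))) => vnil (Vec Nat 0)
type:
  Eq (Vec Nat 4) (vcons Nat 3 1 (vcons Nat 2 2 (vcons Nat 1 4 (vcons Nat 0 3 (vnil Nat))))) (vcons Nat 3 1 (vcons Nat 2 2 (vcons Nat 1 4 (vcons Nat 0 3 (vnil Nat))))) -> Vec (Vec Nat 0) 0
normal-order step count: 7
already normal: no
first redex: a beta-redex


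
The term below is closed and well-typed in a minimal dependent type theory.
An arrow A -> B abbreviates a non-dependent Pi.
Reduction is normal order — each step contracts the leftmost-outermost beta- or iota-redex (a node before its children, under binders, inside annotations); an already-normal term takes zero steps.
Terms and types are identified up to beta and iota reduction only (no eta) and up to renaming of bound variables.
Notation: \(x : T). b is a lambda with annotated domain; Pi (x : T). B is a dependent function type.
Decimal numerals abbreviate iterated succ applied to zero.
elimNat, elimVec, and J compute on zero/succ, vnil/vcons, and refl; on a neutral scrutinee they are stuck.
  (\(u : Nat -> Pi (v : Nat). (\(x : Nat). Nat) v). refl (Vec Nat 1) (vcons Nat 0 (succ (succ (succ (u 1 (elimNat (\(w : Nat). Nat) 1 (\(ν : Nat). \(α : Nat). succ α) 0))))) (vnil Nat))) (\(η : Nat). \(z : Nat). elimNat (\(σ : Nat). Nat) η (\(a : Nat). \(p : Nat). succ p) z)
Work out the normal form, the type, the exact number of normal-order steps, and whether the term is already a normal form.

normal form:
  refl (Vec Nat 1) (vcons Nat 0 5 (vnil Nat))
the term's type:
  Eq (Vec Nat 1) (vcons Nat 0 5 (vnil Nat)) (vcons Nat 0 5 (vnil Nat))
reduction steps (normal order): 8
already normal: no
first contracted redex: a beta-redex


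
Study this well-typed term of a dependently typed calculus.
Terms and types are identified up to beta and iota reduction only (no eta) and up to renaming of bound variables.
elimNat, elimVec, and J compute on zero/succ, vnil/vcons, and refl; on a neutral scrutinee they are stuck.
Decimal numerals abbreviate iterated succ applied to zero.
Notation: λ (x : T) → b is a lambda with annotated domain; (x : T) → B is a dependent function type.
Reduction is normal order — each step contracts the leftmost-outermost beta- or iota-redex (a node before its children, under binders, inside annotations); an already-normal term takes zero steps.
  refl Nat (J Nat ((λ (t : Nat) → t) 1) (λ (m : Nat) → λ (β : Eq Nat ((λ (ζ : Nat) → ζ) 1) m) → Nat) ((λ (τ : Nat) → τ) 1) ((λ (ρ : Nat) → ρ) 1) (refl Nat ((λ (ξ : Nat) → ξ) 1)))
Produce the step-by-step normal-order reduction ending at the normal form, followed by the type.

normal-order reduction sequence:
  refl Nat (J Nat ((λ (t : Nat) → t) 1) (λ (m : Nat) → λ (β : Eq Nat ((λ (ζ : Nat) → ζ) 1) m) → Nat) ((λ (τ : Nat) → τ) 1) ((λ (ρ : Nat) → ρ) 1) (refl Nat ((λ (ξ : Nat) → ξ) 1)))
  ~> refl Nat ((λ (t : Nat) → t) 1)
  ~> refl Nat 1
inferred type:
  Eq Nat 1 1


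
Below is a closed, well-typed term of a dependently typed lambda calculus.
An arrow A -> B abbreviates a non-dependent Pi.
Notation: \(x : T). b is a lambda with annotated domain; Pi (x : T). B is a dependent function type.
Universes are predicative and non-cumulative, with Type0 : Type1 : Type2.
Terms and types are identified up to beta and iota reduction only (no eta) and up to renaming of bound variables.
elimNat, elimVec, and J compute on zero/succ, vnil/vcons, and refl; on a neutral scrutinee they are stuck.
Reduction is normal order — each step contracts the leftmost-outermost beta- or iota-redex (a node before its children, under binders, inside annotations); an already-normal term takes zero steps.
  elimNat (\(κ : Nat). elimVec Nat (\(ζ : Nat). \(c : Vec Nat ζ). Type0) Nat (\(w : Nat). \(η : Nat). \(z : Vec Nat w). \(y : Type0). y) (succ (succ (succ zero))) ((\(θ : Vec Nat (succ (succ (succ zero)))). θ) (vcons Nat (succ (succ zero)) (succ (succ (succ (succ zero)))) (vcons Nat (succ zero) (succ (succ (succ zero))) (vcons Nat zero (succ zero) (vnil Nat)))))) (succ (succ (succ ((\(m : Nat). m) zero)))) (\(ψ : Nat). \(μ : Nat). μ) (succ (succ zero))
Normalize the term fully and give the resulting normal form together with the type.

reduced normal form:
  succ (succ (succ zero))
inferred type:
  Nat
observation: 8 normal-order steps normalize the term, beginning with an elimNat iota-redex.


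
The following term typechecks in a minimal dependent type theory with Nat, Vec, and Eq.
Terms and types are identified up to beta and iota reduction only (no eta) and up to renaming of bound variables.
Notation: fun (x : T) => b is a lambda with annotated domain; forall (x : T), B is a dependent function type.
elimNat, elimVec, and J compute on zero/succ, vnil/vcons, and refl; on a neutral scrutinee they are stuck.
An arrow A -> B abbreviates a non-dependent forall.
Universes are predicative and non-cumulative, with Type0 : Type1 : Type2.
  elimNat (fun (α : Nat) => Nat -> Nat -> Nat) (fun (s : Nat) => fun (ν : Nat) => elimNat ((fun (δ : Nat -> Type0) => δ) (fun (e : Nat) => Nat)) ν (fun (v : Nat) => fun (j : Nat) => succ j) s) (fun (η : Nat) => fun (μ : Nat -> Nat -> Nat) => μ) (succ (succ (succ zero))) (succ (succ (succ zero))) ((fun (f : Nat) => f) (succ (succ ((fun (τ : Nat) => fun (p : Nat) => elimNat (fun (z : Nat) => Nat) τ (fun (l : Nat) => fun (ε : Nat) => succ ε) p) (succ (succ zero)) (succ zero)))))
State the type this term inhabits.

inferred type:
  Nat


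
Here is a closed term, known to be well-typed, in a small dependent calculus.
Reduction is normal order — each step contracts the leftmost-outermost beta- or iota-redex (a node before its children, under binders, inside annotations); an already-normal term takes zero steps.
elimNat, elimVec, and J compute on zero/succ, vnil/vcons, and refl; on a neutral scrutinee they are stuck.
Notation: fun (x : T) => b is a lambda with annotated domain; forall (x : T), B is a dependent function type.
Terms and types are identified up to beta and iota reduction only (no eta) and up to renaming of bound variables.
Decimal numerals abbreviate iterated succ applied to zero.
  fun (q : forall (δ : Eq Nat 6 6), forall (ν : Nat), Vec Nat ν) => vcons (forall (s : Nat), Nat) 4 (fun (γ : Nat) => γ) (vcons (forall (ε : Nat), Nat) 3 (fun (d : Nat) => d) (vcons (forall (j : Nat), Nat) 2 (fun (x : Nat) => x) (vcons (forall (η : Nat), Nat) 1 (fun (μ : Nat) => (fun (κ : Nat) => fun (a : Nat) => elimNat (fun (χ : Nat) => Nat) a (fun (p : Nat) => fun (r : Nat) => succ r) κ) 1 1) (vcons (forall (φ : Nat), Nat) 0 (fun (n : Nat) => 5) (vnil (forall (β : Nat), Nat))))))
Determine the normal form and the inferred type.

reduced normal form:
  fun (q : forall (δ : Eq Nat 6 6), forall (ν : Nat), Vec Nat ν) => vcons (forall (s : Nat), Nat) 4 (fun (γ : Nat) => γ) (vcons (forall (ε : Nat), Nat) 3 (fun (d : Nat) => d) (vcons (forall (j : Nat), Nat) 2 (fun (x : Nat) => x) (vcons (forall (η : Nat), Nat) 1 (fun (μ : Nat) => 2) (vcons (forall (κ : Nat), Nat) 0 (fun (a : Nat) => 5) (vnil (forall (χ : Nat), Nat))))))
the term's type:
  forall (q : forall (δ : Eq Nat 6 6), forall (ν : Nat), Vec Nat ν), Vec (forall (s : Nat), Nat) 5
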